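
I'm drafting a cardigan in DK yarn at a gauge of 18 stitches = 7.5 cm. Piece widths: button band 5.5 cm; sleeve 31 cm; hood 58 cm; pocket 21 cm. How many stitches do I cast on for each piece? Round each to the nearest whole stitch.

button band 13; sleeve 74; hood 139; pocket 50.

Rate = 18/7.5 = 2.4 sts per cm.
button band: 5.5 × 2.4 = 13.20 → 13.
sleeve: 31 × 2.4 = 74.40 → 74.
hood: 58 × 2.4 = 139.20 → 139.
pocket: 21 × 2.4 = 50.40 → 50.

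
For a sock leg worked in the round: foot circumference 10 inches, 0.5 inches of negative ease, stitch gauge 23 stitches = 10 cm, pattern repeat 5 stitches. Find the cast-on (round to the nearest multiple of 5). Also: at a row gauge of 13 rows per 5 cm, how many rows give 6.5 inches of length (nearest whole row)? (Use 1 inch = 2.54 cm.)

Cast on 55 stitches; work 43 rows.

Finished = 10 − 0.5 = 9.5 inches.
9.5 inches × 2.54 = 24.13 cm.
23/10 = 2.3 sts per cm; 24.13 × 2.3 = 55.50 sts.
Nearest multiple of 5 → 55.
6.5 inches = 16.51 cm; × 2.6 = 42.93 → 43 rows.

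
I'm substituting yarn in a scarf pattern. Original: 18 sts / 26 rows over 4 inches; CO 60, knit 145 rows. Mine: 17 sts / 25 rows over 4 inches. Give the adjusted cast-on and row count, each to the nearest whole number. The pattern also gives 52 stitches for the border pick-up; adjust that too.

Stitches: 60 × 17/18 = 56.67 → 57.
Rows: 145 × 25/26 = 139.42 → 139.
border pick-up: 52 × 17/18 = 49.11 → 49.

Cast on 57 stitches; work 139 rows; border pick-up 49 stitches.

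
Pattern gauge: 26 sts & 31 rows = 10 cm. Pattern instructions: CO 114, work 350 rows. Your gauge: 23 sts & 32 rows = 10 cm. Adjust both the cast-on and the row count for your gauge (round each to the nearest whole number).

Cast on 101 stitches; work 361 rows.

Stitches: 114 × 23/26 = 100.85 → 101.
Rows: 350 × 32/31 = 361.29 → 361.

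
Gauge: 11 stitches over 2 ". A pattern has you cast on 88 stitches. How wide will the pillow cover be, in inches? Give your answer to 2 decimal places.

16.00 inches.

11 stitches / 2 inch = 5.5 stitches per inch.
88 / 5.5 = 16.000 inches.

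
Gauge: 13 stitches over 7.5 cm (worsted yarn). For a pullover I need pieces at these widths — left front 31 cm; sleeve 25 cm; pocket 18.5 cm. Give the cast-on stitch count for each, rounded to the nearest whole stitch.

left front 54; sleeve 43; pocket 32.

Rate = 13/7.5 = 1.733 sts per cm.
left front: 31 × 1.733 = 53.73 → 54.
sleeve: 25 × 1.733 = 43.33 → 43.
pocket: 18.5 × 1.733 = 32.07 → 32.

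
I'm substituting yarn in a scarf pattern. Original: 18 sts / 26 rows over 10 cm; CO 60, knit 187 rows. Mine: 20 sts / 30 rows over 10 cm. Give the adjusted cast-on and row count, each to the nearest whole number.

Stitches: 60 × 20/18 = 66.67 → 67.
Rows: 187 × 30/26 = 215.77 → 216.

Cast on 67 stitches; work 216 rows.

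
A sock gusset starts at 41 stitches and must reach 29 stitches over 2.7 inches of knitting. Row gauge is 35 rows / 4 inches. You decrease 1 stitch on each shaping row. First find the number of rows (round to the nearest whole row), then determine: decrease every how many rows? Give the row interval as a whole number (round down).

Rows = 2.7 × 8.75 = 23.6 → 24 rows.
Stitches to remove: 12 → 12 shaping rows (at 1 st each).
24 / 12 = 2.00 → every 2 rows.

Decrease every 2nd row.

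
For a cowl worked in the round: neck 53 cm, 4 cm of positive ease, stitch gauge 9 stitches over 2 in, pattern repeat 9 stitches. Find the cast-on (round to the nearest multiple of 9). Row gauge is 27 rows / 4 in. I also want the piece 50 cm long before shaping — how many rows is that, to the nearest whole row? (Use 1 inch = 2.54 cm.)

Cast on 99 stitches; work 133 rows.

Finished = 53 + 4 = 57 cm.
57 cm × 1/2.54 = 22.44 inches.
9/2 = 4.5 sts per in; 22.44 × 4.5 = 100.98 sts.
Nearest multiple of 9 → 99.
50 cm = 19.69 inches; × 6.75 = 132.87 → 133 rows.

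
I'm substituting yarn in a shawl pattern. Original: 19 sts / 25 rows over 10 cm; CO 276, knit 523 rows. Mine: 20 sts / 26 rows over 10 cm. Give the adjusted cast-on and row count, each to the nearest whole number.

Stitches: 276 × 20/19 = 290.53 → 291.
Rows: 523 × 26/25 = 543.92 → 544.

Cast on 291 stitches; work 544 rows.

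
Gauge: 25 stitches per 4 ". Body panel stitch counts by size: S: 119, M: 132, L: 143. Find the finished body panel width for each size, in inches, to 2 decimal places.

S 19.04 inches; M 21.12 inches; L 22.88 inches.

25/4 = 6.25 sts per in.
S: 119 / 6.25 = 19.040 → 19.04 in.
M: 132 / 6.25 = 21.120 → 21.12 in.
L: 143 / 6.25 = 22.880 → 22.88 in.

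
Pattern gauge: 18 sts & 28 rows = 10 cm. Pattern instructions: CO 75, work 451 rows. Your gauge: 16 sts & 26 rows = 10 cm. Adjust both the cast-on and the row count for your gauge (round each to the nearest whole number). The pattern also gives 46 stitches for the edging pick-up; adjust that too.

Stitches: 75 × 16/18 = 66.67 → 67.
Rows: 451 × 26/28 = 418.79 → 419.
edging pick-up: 46 × 16/18 = 40.89 → 41.

Cast on 67 stitches; work 419 rows; edging pick-up 41 stitches.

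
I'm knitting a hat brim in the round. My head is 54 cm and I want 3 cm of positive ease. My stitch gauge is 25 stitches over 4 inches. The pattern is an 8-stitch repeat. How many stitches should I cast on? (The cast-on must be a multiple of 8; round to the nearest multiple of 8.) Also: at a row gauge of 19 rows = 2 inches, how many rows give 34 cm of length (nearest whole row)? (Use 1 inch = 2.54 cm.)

Finished = 54 + 3 = 57 cm.
57 cm × 1/2.54 = 22.44 inches.
25/4 = 6.25 sts per in; 22.44 × 6.25 = 140.26 sts.
Nearest multiple of 8 → 144.
34 cm = 13.39 inches; × 9.5 = 127.17 → 127 rows.

Cast on 144 stitches; work 127 rows.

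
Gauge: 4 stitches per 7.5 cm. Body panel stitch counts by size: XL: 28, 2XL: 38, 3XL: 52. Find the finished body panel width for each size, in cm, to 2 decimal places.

XL 52.50 cm; 2XL 71.25 cm; 3XL 97.50 cm.

4/7.5 = 0.533 sts per cm.
XL: 28 / 0.533 = 52.500 → 52.50 cm.
2XL: 38 / 0.533 = 71.250 → 71.25 cm.
3XL: 52 / 0.533 = 97.500 → 97.50 cm.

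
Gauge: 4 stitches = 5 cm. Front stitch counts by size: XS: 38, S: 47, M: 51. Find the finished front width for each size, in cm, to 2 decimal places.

4/5 = 0.8 sts per cm.
XS: 38 / 0.8 = 47.500 → 47.50 cm.
S: 47 / 0.8 = 58.750 → 58.75 cm.
M: 51 / 0.8 = 63.750 → 63.75 cm.

XS 47.50 cm; S 58.75 cm; M 63.75 cm.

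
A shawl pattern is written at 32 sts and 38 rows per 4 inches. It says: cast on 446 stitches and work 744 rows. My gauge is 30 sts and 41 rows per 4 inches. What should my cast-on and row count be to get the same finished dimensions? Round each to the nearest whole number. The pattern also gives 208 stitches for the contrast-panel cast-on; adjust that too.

Stitches: 446 × 30/32 = 418.12 → 418.
Rows: 744 × 41/38 = 802.74 → 803.
contrast-panel cast-on: 208 × 30/32 = 195.00 → 195.

Cast on 418 stitches; work 803 rows; contrast-panel cast-on 195 stitches.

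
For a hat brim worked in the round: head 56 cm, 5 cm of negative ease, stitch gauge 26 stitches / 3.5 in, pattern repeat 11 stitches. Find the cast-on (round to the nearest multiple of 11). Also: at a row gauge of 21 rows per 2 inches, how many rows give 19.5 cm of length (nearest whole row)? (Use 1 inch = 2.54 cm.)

Cast on 154 stitches; work 81 rows.

Finished = 56 − 5 = 51 cm.
51 cm × 1/2.54 = 20.08 inches.
26/3.5 = 7.429 sts per in; 20.08 × 7.429 = 149.16 sts.
Nearest multiple of 11 → 154.
19.5 cm = 7.68 inches; × 10.5 = 80.61 → 81 rows.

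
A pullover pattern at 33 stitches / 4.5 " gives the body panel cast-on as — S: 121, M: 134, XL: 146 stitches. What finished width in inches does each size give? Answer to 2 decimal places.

S 16.50 inches; M 18.27 inches; XL 19.91 inches.

33/4.5 = 7.333 sts per in.
S: 121 / 7.333 = 16.500 → 16.50 in.
M: 134 / 7.333 = 18.273 → 18.27 in.
XL: 146 / 7.333 = 19.909 → 19.91 in.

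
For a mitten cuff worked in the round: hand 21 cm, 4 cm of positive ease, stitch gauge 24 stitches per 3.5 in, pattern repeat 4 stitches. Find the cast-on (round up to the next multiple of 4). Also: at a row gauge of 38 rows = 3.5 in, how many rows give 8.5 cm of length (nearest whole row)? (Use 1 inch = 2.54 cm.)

Finished = 21 + 4 = 25 cm.
25 cm × 1/2.54 = 9.84 inches.
24/3.5 = 6.857 sts per in; 9.84 × 6.857 = 67.49 sts.
Next multiple of 4 → 68.
8.5 cm = 3.35 inches; × 10.857 = 36.33 → 36 rows.

Cast on 68 stitches; work 36 rows.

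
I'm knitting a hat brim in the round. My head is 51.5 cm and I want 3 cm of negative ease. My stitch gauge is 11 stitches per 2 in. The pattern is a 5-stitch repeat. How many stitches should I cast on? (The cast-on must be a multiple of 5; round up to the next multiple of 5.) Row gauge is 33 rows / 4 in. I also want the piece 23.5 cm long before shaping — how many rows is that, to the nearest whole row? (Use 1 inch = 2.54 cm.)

Cast on 110 stitches; work 76 rows.

Finished = 51.5 − 3 = 48.5 cm.
48.5 cm × 1/2.54 = 19.09 inches.
11/2 = 5.5 sts per in; 19.09 × 5.5 = 105.02 sts.
Next multiple of 5 → 110.
23.5 cm = 9.25 inches; × 8.25 = 76.33 → 76 rows.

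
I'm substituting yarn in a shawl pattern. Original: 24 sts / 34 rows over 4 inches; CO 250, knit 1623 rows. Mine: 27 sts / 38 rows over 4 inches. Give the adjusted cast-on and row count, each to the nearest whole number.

Cast on 281 stitches; work 1814 rows.

Stitches: 250 × 27/24 = 281.25 → 281.
Rows: 1623 × 38/34 = 1813.94 → 1814.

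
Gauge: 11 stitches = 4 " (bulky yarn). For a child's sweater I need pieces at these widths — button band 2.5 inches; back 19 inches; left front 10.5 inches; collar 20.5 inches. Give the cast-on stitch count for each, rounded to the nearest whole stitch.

Rate = 11/4 = 2.75 sts per in.
button band: 2.5 × 2.75 = 6.88 → 7.
back: 19 × 2.75 = 52.25 → 52.
left front: 10.5 × 2.75 = 28.88 → 29.
collar: 20.5 × 2.75 = 56.38 → 56.

button band 7; back 52; left front 29; collar 56.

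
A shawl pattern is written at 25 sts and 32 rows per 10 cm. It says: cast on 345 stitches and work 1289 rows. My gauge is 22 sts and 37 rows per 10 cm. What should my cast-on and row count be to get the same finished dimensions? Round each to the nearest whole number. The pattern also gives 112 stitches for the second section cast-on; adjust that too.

Stitches: 345 × 22/25 = 303.60 → 304.
Rows: 1289 × 37/32 = 1490.41 → 1490.
second section cast-on: 112 × 22/25 = 98.56 → 99.

Cast on 304 stitches; work 1490 rows; second section cast-on 99 stitches.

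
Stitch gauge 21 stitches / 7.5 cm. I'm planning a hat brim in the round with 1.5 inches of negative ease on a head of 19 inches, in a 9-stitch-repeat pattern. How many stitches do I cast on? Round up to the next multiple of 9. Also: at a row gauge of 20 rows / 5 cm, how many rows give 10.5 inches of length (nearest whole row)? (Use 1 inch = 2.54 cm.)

Finished = 19 − 1.5 = 17.5 inches.
17.5 inches × 2.54 = 44.45 cm.
21/7.5 = 2.8 sts per cm; 44.45 × 2.8 = 124.46 sts.
Next multiple of 9 → 126.
10.5 inches = 26.67 cm; × 4 = 106.68 → 107 rows.

Cast on 126 stitches; work 107 rows.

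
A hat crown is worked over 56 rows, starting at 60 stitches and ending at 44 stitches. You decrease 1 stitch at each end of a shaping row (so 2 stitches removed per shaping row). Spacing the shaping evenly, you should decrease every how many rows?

Decrease every 7th row.

Stitches to remove: |44 − 60| = 16.
Shaping rows needed: 16 / 2 = 8.
56 rows / 8 = every 7 rows.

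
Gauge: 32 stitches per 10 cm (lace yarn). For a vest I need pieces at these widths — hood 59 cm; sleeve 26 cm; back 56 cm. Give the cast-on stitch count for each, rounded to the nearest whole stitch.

hood 189; sleeve 83; back 179.

Rate = 32/10 = 3.2 sts per cm.
hood: 59 × 3.2 = 188.80 → 189.
sleeve: 26 × 3.2 = 83.20 → 83.
back: 56 × 3.2 = 179.20 → 179.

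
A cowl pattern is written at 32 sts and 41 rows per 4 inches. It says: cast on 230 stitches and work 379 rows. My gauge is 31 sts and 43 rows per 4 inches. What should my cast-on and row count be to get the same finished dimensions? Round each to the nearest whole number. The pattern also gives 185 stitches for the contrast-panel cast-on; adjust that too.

Cast on 223 stitches; work 397 rows; contrast-panel cast-on 179 stitches.

Stitches: 230 × 31/32 = 222.81 → 223.
Rows: 379 × 43/41 = 397.49 → 397.
contrast-panel cast-on: 185 × 31/32 = 179.22 → 179.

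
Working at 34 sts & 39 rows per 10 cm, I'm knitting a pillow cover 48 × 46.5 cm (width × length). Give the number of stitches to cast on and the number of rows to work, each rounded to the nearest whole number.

Stitch gauge = 34/10 = 3.4 sts/cm; 48 × 3.4 = 163.20 → 163 sts.
Row gauge = 39/10 = 3.9 rows/cm; 46.5 × 3.9 = 181.35 → 181 rows.

Cast on 163 stitches and work 181 rows.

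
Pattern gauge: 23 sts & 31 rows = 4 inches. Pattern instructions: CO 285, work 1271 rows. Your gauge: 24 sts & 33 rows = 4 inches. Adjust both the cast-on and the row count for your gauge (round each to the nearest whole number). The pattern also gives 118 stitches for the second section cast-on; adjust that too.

Stitches: 285 × 24/23 = 297.39 → 297.
Rows: 1271 × 33/31 = 1353.00 → 1353.
second section cast-on: 118 × 24/23 = 123.13 → 123.

Cast on 297 stitches; work 1353 rows; second section cast-on 123 stitches.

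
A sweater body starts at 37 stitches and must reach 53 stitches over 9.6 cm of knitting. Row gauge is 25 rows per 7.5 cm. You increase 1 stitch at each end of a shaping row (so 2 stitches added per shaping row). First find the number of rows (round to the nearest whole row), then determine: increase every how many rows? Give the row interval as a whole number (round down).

Increase every 4th row.

Rows = 9.6 × 3.333 = 32.0 → 32 rows.
Stitches to add: 16 → 8 shaping rows (at 2 st each).
32 / 8 = 4.00 → every 4 rows.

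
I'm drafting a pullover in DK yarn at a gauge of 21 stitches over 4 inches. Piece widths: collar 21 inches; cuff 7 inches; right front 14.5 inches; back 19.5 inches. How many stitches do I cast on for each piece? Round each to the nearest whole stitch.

collar 110; cuff 37; right front 76; back 102.

Rate = 21/4 = 5.25 sts per in.
collar: 21 × 5.25 = 110.25 → 110.
cuff: 7 × 5.25 = 36.75 → 37.
right front: 14.5 × 5.25 = 76.12 → 76.
back: 19.5 × 5.25 = 102.38 → 102.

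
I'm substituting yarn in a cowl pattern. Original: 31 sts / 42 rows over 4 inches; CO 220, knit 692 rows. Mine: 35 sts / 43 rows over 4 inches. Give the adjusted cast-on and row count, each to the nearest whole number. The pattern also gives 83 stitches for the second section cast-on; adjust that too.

Cast on 248 stitches; work 708 rows; second section cast-on 94 stitches.

Stitches: 220 × 35/31 = 248.39 → 248.
Rows: 692 × 43/42 = 708.48 → 708.
second section cast-on: 83 × 35/31 = 93.71 → 94.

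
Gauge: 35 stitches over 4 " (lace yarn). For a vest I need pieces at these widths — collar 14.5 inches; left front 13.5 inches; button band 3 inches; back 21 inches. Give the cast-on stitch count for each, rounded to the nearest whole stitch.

collar 127; left front 118; button band 26; back 184.

Rate = 35/4 = 8.75 sts per in.
collar: 14.5 × 8.75 = 126.88 → 127.
left front: 13.5 × 8.75 = 118.12 → 118.
button band: 3 × 8.75 = 26.25 → 26.
back: 21 × 8.75 = 183.75 → 184.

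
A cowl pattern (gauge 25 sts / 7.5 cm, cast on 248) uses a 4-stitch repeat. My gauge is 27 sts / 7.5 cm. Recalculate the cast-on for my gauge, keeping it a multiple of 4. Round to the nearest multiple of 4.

CO 268 sts.

248 × 27 / 25 = 267.84.
Nearest multiple of 4: 268.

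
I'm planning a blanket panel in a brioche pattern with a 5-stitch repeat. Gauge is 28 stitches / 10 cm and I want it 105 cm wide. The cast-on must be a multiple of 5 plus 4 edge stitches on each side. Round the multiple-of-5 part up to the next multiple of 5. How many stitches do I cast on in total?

CO 298 sts.

28 / 10 = 2.8 sts per cm.
105 × 2.8 = 294.00 sts.
Less 8 edge sts → 286.00 for the repeat.
Next multiple of 5: 290.
Add back 8 edge sts → 298.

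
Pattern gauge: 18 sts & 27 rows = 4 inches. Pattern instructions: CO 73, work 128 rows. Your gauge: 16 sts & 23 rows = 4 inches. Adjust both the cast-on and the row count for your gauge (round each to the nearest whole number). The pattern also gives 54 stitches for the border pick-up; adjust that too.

Cast on 65 stitches; work 109 rows; border pick-up 48 stitches.

Stitches: 73 × 16/18 = 64.89 → 65.
Rows: 128 × 23/27 = 109.04 → 109.
border pick-up: 54 × 16/18 = 48.00 → 48.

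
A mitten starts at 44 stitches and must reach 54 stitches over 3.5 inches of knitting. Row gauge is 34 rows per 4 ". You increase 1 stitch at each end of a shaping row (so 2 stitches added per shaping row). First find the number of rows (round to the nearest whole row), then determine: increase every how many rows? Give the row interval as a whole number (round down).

Increase every 6th row.

Rows = 3.5 × 8.5 = 29.8 → 30 rows.
Stitches to add: 10 → 5 shaping rows (at 2 st each).
30 / 5 = 6.00 → every 6 rows.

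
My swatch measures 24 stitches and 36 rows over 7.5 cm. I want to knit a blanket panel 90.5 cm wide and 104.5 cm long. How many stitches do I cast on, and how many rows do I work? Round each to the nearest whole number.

Stitch gauge = 24/7.5 = 3.2 sts/cm; 90.5 × 3.2 = 289.60 → 290 sts.
Row gauge = 36/7.5 = 4.8 rows/cm; 104.5 × 4.8 = 501.60 → 502 rows.

Cast on 290 stitches and work 502 rows.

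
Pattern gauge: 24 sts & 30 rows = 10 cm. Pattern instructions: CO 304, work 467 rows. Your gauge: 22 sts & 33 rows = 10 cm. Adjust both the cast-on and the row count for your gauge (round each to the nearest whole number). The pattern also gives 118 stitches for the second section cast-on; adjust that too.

Cast on 279 stitches; work 514 rows; second section cast-on 108 stitches.

Stitches: 304 × 22/24 = 278.67 → 279.
Rows: 467 × 33/30 = 513.70 → 514.
second section cast-on: 118 × 22/24 = 108.17 → 108.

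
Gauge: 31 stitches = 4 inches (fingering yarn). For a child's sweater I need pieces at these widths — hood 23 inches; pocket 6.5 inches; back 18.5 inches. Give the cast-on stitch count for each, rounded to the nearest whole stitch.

Rate = 31/4 = 7.75 sts per in.
hood: 23 × 7.75 = 178.25 → 178.
pocket: 6.5 × 7.75 = 50.38 → 50.
back: 18.5 × 7.75 = 143.38 → 143.

hood 178; pocket 50; back 143.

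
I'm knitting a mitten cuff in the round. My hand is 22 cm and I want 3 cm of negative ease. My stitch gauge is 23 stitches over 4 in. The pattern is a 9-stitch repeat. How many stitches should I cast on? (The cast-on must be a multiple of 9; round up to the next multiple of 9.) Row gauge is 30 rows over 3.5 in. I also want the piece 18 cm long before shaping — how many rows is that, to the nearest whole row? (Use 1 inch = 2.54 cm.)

Finished = 22 − 3 = 19 cm.
19 cm × 1/2.54 = 7.48 inches.
23/4 = 5.75 sts per in; 7.48 × 5.75 = 43.01 sts.
Next multiple of 9 → 45.
18 cm = 7.09 inches; × 8.571 = 60.74 → 61 rows.

Cast on 45 stitches; work 61 rows.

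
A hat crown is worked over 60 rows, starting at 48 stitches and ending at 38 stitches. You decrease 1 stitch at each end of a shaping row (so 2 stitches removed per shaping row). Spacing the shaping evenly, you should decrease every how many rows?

Decrease every 12th row.

Stitches to remove: |38 − 48| = 10.
Shaping rows needed: 10 / 2 = 5.
60 rows / 5 = every 12 rows.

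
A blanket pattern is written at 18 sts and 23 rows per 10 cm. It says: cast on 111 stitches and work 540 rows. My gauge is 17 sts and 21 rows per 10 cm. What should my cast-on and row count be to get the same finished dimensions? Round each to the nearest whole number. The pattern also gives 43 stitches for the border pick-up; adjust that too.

Cast on 105 stitches; work 493 rows; border pick-up 41 stitches.

Stitches: 111 × 17/18 = 104.83 → 105.
Rows: 540 × 21/23 = 493.04 → 493.
border pick-up: 43 × 17/18 = 40.61 → 41.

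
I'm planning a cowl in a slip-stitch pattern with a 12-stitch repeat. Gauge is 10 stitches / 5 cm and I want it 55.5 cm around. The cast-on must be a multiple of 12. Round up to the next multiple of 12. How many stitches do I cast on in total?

Cast on 120 stitches.

10 / 5 = 2 sts per cm.
55.5 × 2 = 111.00 sts.
Next multiple of 12: 120.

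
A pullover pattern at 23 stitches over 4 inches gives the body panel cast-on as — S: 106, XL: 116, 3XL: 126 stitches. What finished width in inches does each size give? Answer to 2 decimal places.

S 18.43 inches; XL 20.17 inches; 3XL 21.91 inches.

23/4 = 5.75 sts per in.
S: 106 / 5.75 = 18.435 → 18.43 in.
XL: 116 / 5.75 = 20.174 → 20.17 in.
3XL: 126 / 5.75 = 21.913 → 21.91 in.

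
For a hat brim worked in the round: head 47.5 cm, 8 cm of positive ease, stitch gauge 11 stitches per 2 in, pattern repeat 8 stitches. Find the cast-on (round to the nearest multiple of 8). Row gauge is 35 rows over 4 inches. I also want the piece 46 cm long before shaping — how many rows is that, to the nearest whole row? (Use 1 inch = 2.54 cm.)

Cast on 120 stitches; work 158 rows.

Finished = 47.5 + 8 = 55.5 cm.
55.5 cm × 1/2.54 = 21.85 inches.
11/2 = 5.5 sts per in; 21.85 × 5.5 = 120.18 sts.
Nearest multiple of 8 → 120.
46 cm = 18.11 inches; × 8.75 = 158.46 → 158 rows.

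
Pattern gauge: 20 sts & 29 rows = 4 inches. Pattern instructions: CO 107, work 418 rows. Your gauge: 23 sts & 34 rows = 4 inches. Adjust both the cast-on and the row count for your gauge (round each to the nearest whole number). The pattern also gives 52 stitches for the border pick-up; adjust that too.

Stitches: 107 × 23/20 = 123.05 → 123.
Rows: 418 × 34/29 = 490.07 → 490.
border pick-up: 52 × 23/20 = 59.80 → 60.

Cast on 123 stitches; work 490 rows; border pick-up 60 stitches.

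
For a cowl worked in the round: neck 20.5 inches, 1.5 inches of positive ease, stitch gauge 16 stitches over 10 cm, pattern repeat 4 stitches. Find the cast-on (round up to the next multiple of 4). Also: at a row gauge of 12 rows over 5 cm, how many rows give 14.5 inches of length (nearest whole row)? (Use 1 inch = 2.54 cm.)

Cast on 92 stitches; work 88 rows.

Finished = 20.5 + 1.5 = 22 inches.
22 inches × 2.54 = 55.88 cm.
16/10 = 1.6 sts per cm; 55.88 × 1.6 = 89.41 sts.
Next multiple of 4 → 92.
14.5 inches = 36.83 cm; × 2.4 = 88.39 → 88 rows.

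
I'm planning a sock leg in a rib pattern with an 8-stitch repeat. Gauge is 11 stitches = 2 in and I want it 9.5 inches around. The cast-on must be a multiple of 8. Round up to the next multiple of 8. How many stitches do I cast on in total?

56 stitches.

11 / 2 = 5.5 sts per inch.
9.5 × 5.5 = 52.25 sts.
Next multiple of 8: 56.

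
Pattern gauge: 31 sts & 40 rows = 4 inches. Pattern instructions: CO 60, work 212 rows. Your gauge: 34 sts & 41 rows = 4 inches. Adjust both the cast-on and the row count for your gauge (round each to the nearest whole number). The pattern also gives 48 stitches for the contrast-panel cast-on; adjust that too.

Cast on 66 stitches; work 217 rows; contrast-panel cast-on 53 stitches.

Stitches: 60 × 34/31 = 65.81 → 66.
Rows: 212 × 41/40 = 217.30 → 217.
contrast-panel cast-on: 48 × 34/31 = 52.65 → 53.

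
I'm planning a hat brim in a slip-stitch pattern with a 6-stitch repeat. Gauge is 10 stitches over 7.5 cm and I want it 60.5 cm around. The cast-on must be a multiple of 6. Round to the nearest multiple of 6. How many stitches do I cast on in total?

10 / 7.5 = 1.333 sts per cm.
60.5 × 1.333 = 80.67 sts.
Nearest multiple of 6: 78.

Cast on 78 stitches.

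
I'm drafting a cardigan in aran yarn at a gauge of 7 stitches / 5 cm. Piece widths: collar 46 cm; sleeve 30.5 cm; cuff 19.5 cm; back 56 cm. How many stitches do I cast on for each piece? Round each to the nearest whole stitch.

Rate = 7/5 = 1.4 sts per cm.
collar: 46 × 1.4 = 64.40 → 64.
sleeve: 30.5 × 1.4 = 42.70 → 43.
cuff: 19.5 × 1.4 = 27.30 → 27.
back: 56 × 1.4 = 78.40 → 78.

collar 64; sleeve 43; cuff 27; back 78.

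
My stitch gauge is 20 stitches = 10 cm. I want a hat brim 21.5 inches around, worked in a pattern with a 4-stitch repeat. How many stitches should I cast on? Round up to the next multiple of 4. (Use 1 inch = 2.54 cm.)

CO 112 sts.

21.5 in = 21.5 × 2.54 = 54.61 cm.
20 / 10 = 2 sts/cm.
54.61 × 2 = 109.22 sts.
→ 112.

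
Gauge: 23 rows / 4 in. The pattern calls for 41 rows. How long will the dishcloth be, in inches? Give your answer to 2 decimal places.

23 rows / 4 inch = 5.75 rows per inch.
41 / 5.75 = 7.130 inches.

7.13 inches.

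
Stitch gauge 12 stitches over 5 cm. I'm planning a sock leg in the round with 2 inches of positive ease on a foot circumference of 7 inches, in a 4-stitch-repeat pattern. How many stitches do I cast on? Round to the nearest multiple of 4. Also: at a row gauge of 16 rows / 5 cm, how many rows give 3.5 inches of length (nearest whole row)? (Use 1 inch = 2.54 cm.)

Cast on 56 stitches; work 28 rows.

Finished = 7 + 2 = 9 inches.
9 inches × 2.54 = 22.86 cm.
12/5 = 2.4 sts per cm; 22.86 × 2.4 = 54.86 sts.
Nearest multiple of 4 → 56.
3.5 inches = 8.89 cm; × 3.2 = 28.45 → 28 rows.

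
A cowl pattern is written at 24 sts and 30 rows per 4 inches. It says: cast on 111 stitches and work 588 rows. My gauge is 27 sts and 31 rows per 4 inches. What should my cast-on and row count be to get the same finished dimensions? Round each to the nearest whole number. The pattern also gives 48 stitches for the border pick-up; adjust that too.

Cast on 125 stitches; work 608 rows; border pick-up 54 stitches.

Stitches: 111 × 27/24 = 124.88 → 125.
Rows: 588 × 31/30 = 607.60 → 608.
border pick-up: 48 × 27/24 = 54.00 → 54.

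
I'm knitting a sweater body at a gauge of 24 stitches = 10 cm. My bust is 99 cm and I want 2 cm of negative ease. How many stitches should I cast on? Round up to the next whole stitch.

Finished = 99 − 2 = 97 cm.
24 / 10 = 2.4 sts per cm.
97.00 × 2.4 = 232.80 sts.
→ 233 sts.

Cast on 233 stitches.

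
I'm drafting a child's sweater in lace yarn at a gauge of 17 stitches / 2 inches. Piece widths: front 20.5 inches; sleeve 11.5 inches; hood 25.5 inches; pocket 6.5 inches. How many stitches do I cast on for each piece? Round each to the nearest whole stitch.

Rate = 17/2 = 8.5 sts per in.
front: 20.5 × 8.5 = 174.25 → 174.
sleeve: 11.5 × 8.5 = 97.75 → 98.
hood: 25.5 × 8.5 = 216.75 → 217.
pocket: 6.5 × 8.5 = 55.25 → 55.

front 174; sleeve 98; hood 217; pocket 55.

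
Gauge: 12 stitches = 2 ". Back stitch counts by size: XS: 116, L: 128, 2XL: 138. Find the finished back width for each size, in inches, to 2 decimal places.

XS 19.33 inches; L 21.33 inches; 2XL 23.00 inches.

12/2 = 6 sts per in.
XS: 116 / 6 = 19.333 → 19.33 in.
L: 128 / 6 = 21.333 → 21.33 in.
2XL: 138 / 6 = 23.000 → 23.00 in.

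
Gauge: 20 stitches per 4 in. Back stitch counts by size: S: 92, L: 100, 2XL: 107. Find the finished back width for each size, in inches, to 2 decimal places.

S 18.40 inches; L 20.00 inches; 2XL 21.40 inches.

20/4 = 5 sts per in.
S: 92 / 5 = 18.400 → 18.40 in.
L: 100 / 5 = 20.000 → 20.00 in.
2XL: 107 / 5 = 21.400 → 21.40 in.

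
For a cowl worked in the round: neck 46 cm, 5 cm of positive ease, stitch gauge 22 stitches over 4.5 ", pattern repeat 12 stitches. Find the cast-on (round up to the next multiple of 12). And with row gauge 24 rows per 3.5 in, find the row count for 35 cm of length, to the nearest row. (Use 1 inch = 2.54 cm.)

Cast on 108 stitches; work 94 rows.

Finished = 46 + 5 = 51 cm.
51 cm × 1/2.54 = 20.08 inches.
22/4.5 = 4.889 sts per in; 20.08 × 4.889 = 98.16 sts.
Next multiple of 12 → 108.
35 cm = 13.78 inches; × 6.857 = 94.49 → 94 rows.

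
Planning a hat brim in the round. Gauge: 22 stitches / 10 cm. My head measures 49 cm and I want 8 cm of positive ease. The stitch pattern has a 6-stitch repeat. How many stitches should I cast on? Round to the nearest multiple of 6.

126 stitches.

Finished = 49 + 8 = 57 cm.
22 / 10 = 2.2 sts/cm.
57 × 2.2 = 125.40 sts.
Nearest multiple of 6: 126.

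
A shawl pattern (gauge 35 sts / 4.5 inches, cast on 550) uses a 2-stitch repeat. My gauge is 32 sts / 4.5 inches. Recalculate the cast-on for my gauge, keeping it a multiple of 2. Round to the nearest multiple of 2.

550 × 32 / 35 = 502.86.
Nearest multiple of 2: 502.

Cast on 502 stitches.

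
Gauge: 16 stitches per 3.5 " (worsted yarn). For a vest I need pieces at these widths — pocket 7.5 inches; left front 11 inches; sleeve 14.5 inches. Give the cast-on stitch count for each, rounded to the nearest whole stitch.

Rate = 16/3.5 = 4.571 sts per in.
pocket: 7.5 × 4.571 = 34.29 → 34.
left front: 11 × 4.571 = 50.29 → 50.
sleeve: 14.5 × 4.571 = 66.29 → 66.

pocket 34; left front 50; sleeve 66.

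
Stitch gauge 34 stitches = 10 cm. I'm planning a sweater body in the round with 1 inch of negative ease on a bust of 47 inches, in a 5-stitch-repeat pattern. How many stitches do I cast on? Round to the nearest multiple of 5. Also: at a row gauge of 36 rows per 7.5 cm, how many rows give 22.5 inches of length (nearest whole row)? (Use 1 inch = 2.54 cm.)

Finished = 47 − 1 = 46 inches.
46 inches × 2.54 = 116.84 cm.
34/10 = 3.4 sts per cm; 116.84 × 3.4 = 397.26 sts.
Nearest multiple of 5 → 395.
22.5 inches = 57.15 cm; × 4.8 = 274.32 → 274 rows.

Cast on 395 stitches; work 274 rows.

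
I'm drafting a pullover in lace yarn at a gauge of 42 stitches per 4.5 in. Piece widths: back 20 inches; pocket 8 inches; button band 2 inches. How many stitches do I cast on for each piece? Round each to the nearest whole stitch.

back 187; pocket 75; button band 19.

Rate = 42/4.5 = 9.333 sts per in.
back: 20 × 9.333 = 186.67 → 187.
pocket: 8 × 9.333 = 74.67 → 75.
button band: 2 × 9.333 = 18.67 → 19.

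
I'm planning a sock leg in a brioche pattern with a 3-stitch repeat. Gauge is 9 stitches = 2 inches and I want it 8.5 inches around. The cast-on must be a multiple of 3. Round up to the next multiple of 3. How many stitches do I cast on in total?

39 stitches.

9 / 2 = 4.5 sts per inch.
8.5 × 4.5 = 38.25 sts.
Next multiple of 3: 39.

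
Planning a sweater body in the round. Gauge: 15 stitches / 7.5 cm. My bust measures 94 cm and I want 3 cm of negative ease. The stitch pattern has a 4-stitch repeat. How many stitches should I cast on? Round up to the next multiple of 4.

Finished = 94 − 3 = 91 cm.
15 / 7.5 = 2 sts/cm.
91 × 2 = 182.00 sts.
Next multiple of 4: 184.

CO 184 sts.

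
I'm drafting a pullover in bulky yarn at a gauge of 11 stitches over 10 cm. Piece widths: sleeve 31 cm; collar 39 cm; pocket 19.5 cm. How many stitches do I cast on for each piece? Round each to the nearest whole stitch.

sleeve 34; collar 43; pocket 21.

Rate = 11/10 = 1.1 sts per cm.
sleeve: 31 × 1.1 = 34.10 → 34.
collar: 39 × 1.1 = 42.90 → 43.
pocket: 19.5 × 1.1 = 21.45 → 21.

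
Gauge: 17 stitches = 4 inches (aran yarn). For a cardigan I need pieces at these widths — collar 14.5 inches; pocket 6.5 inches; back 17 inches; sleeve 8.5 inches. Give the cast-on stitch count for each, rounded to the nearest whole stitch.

collar 62; pocket 28; back 72; sleeve 36.

Rate = 17/4 = 4.25 sts per in.
collar: 14.5 × 4.25 = 61.62 → 62.
pocket: 6.5 × 4.25 = 27.62 → 28.
back: 17 × 4.25 = 72.25 → 72.
sleeve: 8.5 × 4.25 = 36.12 → 36.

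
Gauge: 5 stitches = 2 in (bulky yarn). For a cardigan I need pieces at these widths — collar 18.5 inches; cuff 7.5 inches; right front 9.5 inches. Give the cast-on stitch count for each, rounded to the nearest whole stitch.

collar 46; cuff 19; right front 24.

Rate = 5/2 = 2.5 sts per in.
collar: 18.5 × 2.5 = 46.25 → 46.
cuff: 7.5 × 2.5 = 18.75 → 19.
right front: 9.5 × 2.5 = 23.75 → 24.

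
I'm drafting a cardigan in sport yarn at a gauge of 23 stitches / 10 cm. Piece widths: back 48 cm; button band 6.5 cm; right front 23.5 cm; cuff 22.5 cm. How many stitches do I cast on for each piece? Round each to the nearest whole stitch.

back 110; button band 15; right front 54; cuff 52.

Rate = 23/10 = 2.3 sts per cm.
back: 48 × 2.3 = 110.40 → 110.
button band: 6.5 × 2.3 = 14.95 → 15.
right front: 23.5 × 2.3 = 54.05 → 54.
cuff: 22.5 × 2.3 = 51.75 → 52.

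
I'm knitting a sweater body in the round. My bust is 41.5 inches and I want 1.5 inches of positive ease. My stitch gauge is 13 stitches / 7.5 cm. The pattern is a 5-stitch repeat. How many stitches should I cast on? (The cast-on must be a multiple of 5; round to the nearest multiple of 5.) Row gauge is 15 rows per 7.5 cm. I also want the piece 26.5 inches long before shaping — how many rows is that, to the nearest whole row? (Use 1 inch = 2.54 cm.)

Finished = 41.5 + 1.5 = 43 inches.
43 inches × 2.54 = 109.22 cm.
13/7.5 = 1.733 sts per cm; 109.22 × 1.733 = 189.31 sts.
Nearest multiple of 5 → 190.
26.5 inches = 67.31 cm; × 2 = 134.62 → 135 rows.

Cast on 190 stitches; work 135 rows.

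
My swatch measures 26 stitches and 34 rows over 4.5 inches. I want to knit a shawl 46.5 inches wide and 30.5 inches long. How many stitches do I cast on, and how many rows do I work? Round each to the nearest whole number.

Cast on 269 stitches and work 230 rows.

Stitch gauge = 26/4.5 = 5.778 sts/in; 46.5 × 5.778 = 268.67 → 269 sts.
Row gauge = 34/4.5 = 7.556 rows/in; 30.5 × 7.556 = 230.44 → 230 rows.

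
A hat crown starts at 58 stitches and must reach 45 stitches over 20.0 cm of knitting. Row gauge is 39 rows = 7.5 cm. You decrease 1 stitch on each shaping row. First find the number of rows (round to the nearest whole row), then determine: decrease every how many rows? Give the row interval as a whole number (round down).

Decrease every 8th row.

Rows = 20.0 × 5.2 = 104.0 → 104 rows.
Stitches to remove: 13 → 13 shaping rows (at 1 st each).
104 / 13 = 8.00 → every 8 rows.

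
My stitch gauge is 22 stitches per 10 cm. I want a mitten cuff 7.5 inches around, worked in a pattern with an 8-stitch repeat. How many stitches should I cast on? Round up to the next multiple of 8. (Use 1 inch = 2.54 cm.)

7.5 in = 7.5 × 2.54 = 19.05 cm.
22 / 10 = 2.2 sts/cm.
19.05 × 2.2 = 41.91 sts.
→ 48.

CO 48 sts.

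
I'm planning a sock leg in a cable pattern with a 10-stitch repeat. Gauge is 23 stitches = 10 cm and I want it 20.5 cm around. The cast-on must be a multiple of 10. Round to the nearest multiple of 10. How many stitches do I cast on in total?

23 / 10 = 2.3 sts per cm.
20.5 × 2.3 = 47.15 sts.
Nearest multiple of 10: 50.

CO 50 sts.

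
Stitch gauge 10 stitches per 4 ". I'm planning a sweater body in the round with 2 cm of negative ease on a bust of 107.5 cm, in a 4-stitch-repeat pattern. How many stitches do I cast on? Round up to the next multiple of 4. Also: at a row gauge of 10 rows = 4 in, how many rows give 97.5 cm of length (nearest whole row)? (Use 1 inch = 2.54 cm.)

Finished = 107.5 − 2 = 105.5 cm.
105.5 cm × 1/2.54 = 41.54 inches.
10/4 = 2.5 sts per in; 41.54 × 2.5 = 103.84 sts.
Next multiple of 4 → 104.
97.5 cm = 38.39 inches; × 2.5 = 95.96 → 96 rows.

Cast on 104 stitches; work 96 rows.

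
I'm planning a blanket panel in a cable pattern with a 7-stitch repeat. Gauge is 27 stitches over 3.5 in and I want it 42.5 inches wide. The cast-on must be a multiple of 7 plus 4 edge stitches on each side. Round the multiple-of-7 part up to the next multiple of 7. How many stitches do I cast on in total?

27 / 3.5 = 7.714 sts per inch.
42.5 × 7.714 = 327.86 sts.
Less 8 edge sts → 319.86 for the repeat.
Next multiple of 7: 322.
Add back 8 edge sts → 330.

330 stitches.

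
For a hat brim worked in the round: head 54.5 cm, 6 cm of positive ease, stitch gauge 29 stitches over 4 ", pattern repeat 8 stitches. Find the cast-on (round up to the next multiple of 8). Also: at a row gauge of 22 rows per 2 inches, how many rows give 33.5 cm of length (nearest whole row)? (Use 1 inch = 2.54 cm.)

Cast on 176 stitches; work 145 rows.

Finished = 54.5 + 6 = 60.5 cm.
60.5 cm × 1/2.54 = 23.82 inches.
29/4 = 7.25 sts per in; 23.82 × 7.25 = 172.69 sts.
Next multiple of 8 → 176.
33.5 cm = 13.19 inches; × 11 = 145.08 → 145 rows.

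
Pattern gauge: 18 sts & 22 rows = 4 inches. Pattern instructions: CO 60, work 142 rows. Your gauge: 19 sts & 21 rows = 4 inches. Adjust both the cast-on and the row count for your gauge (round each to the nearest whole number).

Stitches: 60 × 19/18 = 63.33 → 63.
Rows: 142 × 21/22 = 135.55 → 136.

Cast on 63 stitches; work 136 rows.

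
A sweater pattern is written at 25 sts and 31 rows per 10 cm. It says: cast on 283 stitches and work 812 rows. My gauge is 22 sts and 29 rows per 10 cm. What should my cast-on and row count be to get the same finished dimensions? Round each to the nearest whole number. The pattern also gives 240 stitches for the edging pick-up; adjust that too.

Cast on 249 stitches; work 760 rows; edging pick-up 211 stitches.

Stitches: 283 × 22/25 = 249.04 → 249.
Rows: 812 × 29/31 = 759.61 → 760.
edging pick-up: 240 × 22/25 = 211.20 → 211.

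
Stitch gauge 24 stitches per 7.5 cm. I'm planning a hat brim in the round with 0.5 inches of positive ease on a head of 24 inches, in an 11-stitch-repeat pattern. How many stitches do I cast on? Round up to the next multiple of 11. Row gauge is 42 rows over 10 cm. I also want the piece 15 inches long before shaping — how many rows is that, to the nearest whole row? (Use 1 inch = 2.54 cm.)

Cast on 209 stitches; work 160 rows.

Finished = 24 + 0.5 = 24.5 inches.
24.5 inches × 2.54 = 62.23 cm.
24/7.5 = 3.2 sts per cm; 62.23 × 3.2 = 199.14 sts.
Next multiple of 11 → 209.
15 inches = 38.10 cm; × 4.2 = 160.02 → 160 rows.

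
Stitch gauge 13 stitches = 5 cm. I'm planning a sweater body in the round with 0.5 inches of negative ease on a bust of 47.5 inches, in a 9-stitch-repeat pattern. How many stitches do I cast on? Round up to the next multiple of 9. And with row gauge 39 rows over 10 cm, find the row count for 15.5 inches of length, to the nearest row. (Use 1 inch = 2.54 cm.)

Cast on 315 stitches; work 154 rows.

Finished = 47.5 − 0.5 = 47 inches.
47 inches × 2.54 = 119.38 cm.
13/5 = 2.6 sts per cm; 119.38 × 2.6 = 310.39 sts.
Next multiple of 9 → 315.
15.5 inches = 39.37 cm; × 3.9 = 153.54 → 154 rows.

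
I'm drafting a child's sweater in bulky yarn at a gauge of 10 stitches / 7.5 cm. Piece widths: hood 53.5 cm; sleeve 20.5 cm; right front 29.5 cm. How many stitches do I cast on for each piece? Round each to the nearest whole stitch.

hood 71; sleeve 27; right front 39.

Rate = 10/7.5 = 1.333 sts per cm.
hood: 53.5 × 1.333 = 71.33 → 71.
sleeve: 20.5 × 1.333 = 27.33 → 27.
right front: 29.5 × 1.333 = 39.33 → 39.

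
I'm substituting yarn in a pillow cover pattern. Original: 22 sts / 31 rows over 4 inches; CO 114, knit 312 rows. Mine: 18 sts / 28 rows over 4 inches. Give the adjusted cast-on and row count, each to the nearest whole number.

Cast on 93 stitches; work 282 rows.

Stitches: 114 × 18/22 = 93.27 → 93.
Rows: 312 × 28/31 = 281.81 → 282.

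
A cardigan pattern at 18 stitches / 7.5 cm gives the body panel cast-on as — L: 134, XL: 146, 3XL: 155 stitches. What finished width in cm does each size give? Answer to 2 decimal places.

18/7.5 = 2.4 sts per cm.
L: 134 / 2.4 = 55.833 → 55.83 cm.
XL: 146 / 2.4 = 60.833 → 60.83 cm.
3XL: 155 / 2.4 = 64.583 → 64.58 cm.

L 55.83 cm; XL 60.83 cm; 3XL 64.58 cm.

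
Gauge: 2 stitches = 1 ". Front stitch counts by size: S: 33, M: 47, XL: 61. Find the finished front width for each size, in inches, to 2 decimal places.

S 16.50 inches; M 23.50 inches; XL 30.50 inches.

2/1 = 2 sts per in.
S: 33 / 2 = 16.500 → 16.50 in.
M: 47 / 2 = 23.500 → 23.50 in.
XL: 61 / 2 = 30.500 → 30.50 in.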